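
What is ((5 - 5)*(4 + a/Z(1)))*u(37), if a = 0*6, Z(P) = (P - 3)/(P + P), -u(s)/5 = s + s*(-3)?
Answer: 0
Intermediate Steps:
u(s) = 10*s (u(s) = -5*(s + s*(-3)) = -5*(s - 3*s) = -(-10)*s = 10*s)
Z(P) = (-3 + P)/(2*P) (Z(P) = (-3 + P)/((2*P)) = (-3 + P)*(1/(2*P)) = (-3 + P)/(2*P))
a = 0
((5 - 5)*(4 + a/Z(1)))*u(37) = ((5 - 5)*(4 + 0/(((½)*(-3 + 1)/1))))*(10*37) = (0*(4 + 0/(((½)*1*(-2)))))*370 = (0*(4 + 0/(-1)))*370 = (0*(4 + 0*(-1)))*370 = (0*(4 + 0))*370 = (0*4)*370 = 0*370 = 0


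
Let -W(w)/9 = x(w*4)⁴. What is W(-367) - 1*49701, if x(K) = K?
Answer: -41797156014885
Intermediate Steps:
W(w) = -2304*w⁴ (W(w) = -9*256*w⁴ = -2304*w⁴)
W(-367) - 1*49701 = -2304*(-367)⁴ - 1*49701 = -2304*18141126721 - 49701 = -41797155965184 - 49701 = -41797156014885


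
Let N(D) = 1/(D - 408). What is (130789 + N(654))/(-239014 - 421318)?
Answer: -32174095/162441672 ≈ -0.19807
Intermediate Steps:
N(D) = 1/(-408 + D)
(130789 + N(654))/(-239014 - 421318) = (130789 + 1/(-408 + 654))/(-239014 - 421318) = (130789 + 1/246)/(-660332) = (130789 + 1/246)*(-1/660332) = (32174095/246)*(-1/660332) = -32174095/162441672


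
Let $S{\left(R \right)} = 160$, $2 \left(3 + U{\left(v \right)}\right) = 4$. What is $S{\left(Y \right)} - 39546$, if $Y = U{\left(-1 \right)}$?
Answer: $-39386$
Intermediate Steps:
$U{\left(v \right)} = -1$ ($U{\left(v \right)} = -3 + \frac{1}{2} \cdot 4 = -3 + 2 = -1$)
$Y = -1$
$S{\left(Y \right)} - 39546 = 160 - 39546 = -39386$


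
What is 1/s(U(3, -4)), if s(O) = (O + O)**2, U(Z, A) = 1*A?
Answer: 1/64 ≈ 0.015625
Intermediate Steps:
U(Z, A) = A
s(O) = 4*O**2 (s(O) = (2*O)**2 = 4*O**2)
1/s(U(3, -4)) = 1/(4*(-4)**2) = 1/(4*16) = 1/64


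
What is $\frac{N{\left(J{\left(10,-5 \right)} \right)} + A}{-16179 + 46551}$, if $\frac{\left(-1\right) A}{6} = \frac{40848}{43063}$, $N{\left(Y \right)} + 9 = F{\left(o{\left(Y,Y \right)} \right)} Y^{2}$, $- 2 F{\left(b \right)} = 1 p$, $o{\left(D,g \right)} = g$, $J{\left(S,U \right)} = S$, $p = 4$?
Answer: $- \frac{9245255}{1307909436} \approx -0.0070687$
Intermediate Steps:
$F{\left(b \right)} = -2$ ($F{\left(b \right)} = - \frac{1 \cdot 4}{2} = \left(- \frac{1}{2}\right) 4 = -2$)
$N{\left(Y \right)} = -9 - 2 Y^{2}$
$A = - \frac{245088}{43063}$ ($A = - 6 \cdot \frac{40848}{43063} = - 6 \cdot 40848 \cdot \frac{1}{43063} = \left(-6\right) \frac{40848}{43063} = - \frac{245088}{43063} \approx -5.6914$)
$\frac{N{\left(J{\left(10,-5 \right)} \right)} + A}{-16179 + 46551} = \frac{\left(-9 - 2 \cdot 10^{2}\right) - \frac{245088}{43063}}{-16179 + 46551} = \frac{\left(-9 - 200\right) - \frac{245088}{43063}}{30372} = \left(\left(-9 - 200\right) - \frac{245088}{43063}\right) \frac{1}{30372} = \left(-209 - \frac{245088}{43063}\right) \frac{1}{30372} = \left(- \frac{9245255}{43063}\right) \frac{1}{30372} = - \frac{9245255}{1307909436}$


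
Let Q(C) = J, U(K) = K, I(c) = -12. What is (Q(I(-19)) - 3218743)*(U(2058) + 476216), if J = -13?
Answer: -1539447307144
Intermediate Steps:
Q(C) = -13
(Q(I(-19)) - 3218743)*(U(2058) + 476216) = (-13 - 3218743)*(2058 + 476216) = -3218756*478274 = -1539447307144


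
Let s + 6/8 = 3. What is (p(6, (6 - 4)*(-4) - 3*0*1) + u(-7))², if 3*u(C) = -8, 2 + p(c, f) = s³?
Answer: 1666681/36864 ≈ 45.212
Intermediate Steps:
s = 9/4 (s = -¾ + 3 = 9/4 ≈ 2.2500)
p(c, f) = 601/64 (p(c, f) = -2 + (9/4)³ = -2 + 729/64 = 601/64)
u(C) = -8/3 (u(C) = (⅓)*(-8) = -8/3)
(p(6, (6 - 4)*(-4) - 3*0*1) + u(-7))² = (601/64 - 8/3)² = (1291/192)² = 1666681/36864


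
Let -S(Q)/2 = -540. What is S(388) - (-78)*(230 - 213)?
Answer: 2406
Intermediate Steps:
S(Q) = 1080 (S(Q) = -2*(-540) = 1080)
S(388) - (-78)*(230 - 213) = 1080 - (-78)*(230 - 213) = 1080 - (-78)*17 = 1080 - 1*(-1326) = 1080 + 1326 = 2406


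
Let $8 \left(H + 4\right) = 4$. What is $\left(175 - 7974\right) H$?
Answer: $\frac{54593}{2} \approx 27297.0$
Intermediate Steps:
$H = - \frac{7}{2}$ ($H = -4 + \frac{1}{8} \cdot 4 = -4 + \frac{1}{2} = - \frac{7}{2} \approx -3.5$)
$\left(175 - 7974\right) H = \left(175 - 7974\right) \left(- \frac{7}{2}\right) = \left(-7799\right) \left(- \frac{7}{2}\right) = \frac{54593}{2}$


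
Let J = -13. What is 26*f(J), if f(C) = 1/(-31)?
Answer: -26/31 ≈ -0.83871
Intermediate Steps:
f(C) = -1/31
26*f(J) = 26*(-1/31) = -26/31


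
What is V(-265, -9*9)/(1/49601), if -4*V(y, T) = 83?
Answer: -4116883/4 ≈ -1.0292e+6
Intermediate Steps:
V(y, T) = -83/4 (V(y, T) = -¼*83 = -83/4)
V(-265, -9*9)/(1/49601) = -83/(4*(1/49601)) = -83/(4*1/49601) = -83/4*49601 = -4116883/4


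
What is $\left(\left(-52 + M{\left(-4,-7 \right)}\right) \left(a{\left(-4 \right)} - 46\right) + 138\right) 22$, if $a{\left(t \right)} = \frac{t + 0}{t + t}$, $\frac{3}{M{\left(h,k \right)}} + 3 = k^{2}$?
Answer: $\frac{2531045}{46} \approx 55023.0$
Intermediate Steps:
$M{\left(h,k \right)} = \frac{3}{-3 + k^{2}}$
$a{\left(t \right)} = \frac{1}{2}$ ($a{\left(t \right)} = \frac{t}{2 t} = t \frac{1}{2 t} = \frac{1}{2}$)
$\left(\left(-52 + M{\left(-4,-7 \right)}\right) \left(a{\left(-4 \right)} - 46\right) + 138\right) 22 = \left(\left(-52 + \frac{3}{-3 + \left(-7\right)^{2}}\right) \left(\frac{1}{2} - 46\right) + 138\right) 22 = \left(\left(-52 + \frac{3}{-3 + 49}\right) \left(- \frac{91}{2}\right) + 138\right) 22 = \left(\left(-52 + \frac{3}{46}\right) \left(- \frac{91}{2}\right) + 138\right) 22 = \left(\left(- \frac{2389}{46}\right) \left(- \frac{91}{2}\right) + 138\right) 22 = \left(\frac{217399}{92} + 138\right) 22 = \frac{230095}{92} \cdot 22 = \frac{2531045}{46}$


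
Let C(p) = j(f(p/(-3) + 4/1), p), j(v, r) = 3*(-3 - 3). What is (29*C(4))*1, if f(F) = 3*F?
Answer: -522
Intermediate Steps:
j(v, r) = -18 (j(v, r) = 3*(-6) = -18)
C(p) = -18
(29*C(4))*1 = (29*(-18))*1 = -522*1 = -522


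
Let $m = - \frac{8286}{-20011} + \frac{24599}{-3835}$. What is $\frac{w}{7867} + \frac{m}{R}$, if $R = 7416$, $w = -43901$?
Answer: $- \frac{24988561597107353}{4477267385833320} \approx -5.5812$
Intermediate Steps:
$m = - \frac{460473779}{76742185}$ ($m = \left(-8286\right) \left(- \frac{1}{20011}\right) + 24599 \left(- \frac{1}{3835}\right) = \frac{8286}{20011} - \frac{24599}{3835} = - \frac{460473779}{76742185} \approx -6.0003$)
$\frac{w}{7867} + \frac{m}{R} = - \frac{43901}{7867} - \frac{460473779}{76742185 \cdot 7416} = \left(-43901\right) \frac{1}{7867} - \frac{460473779}{569120043960} = - \frac{43901}{7867} - \frac{460473779}{569120043960} = - \frac{24988561597107353}{4477267385833320}$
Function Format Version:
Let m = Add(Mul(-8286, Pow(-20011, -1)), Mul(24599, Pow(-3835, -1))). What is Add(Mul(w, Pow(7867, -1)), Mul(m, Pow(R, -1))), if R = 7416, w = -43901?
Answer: Rational(-24988561597107353, 4477267385833320) ≈ -5.5812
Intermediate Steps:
m = Rational(-460473779, 76742185) (m = Add(Mul(-8286, Rational(-1, 20011)), Mul(24599, Rational(-1, 3835))) = Add(Rational(8286, 20011), Rational(-24599, 3835)) = Rational(-460473779, 76742185) ≈ -6.0003)
Add(Mul(w, Pow(7867, -1)), Mul(m, Pow(R, -1))) = Add(Mul(-43901, Pow(7867, -1)), Mul(Rational(-460473779, 76742185), Pow(7416, -1))) = Add(Mul(-43901, Rational(1, 7867)), Mul(Rational(-460473779, 76742185), Rational(1, 7416))) = Add(Rational(-43901, 7867), Rational(-460473779, 569120043960)) = Rational(-24988561597107353, 4477267385833320)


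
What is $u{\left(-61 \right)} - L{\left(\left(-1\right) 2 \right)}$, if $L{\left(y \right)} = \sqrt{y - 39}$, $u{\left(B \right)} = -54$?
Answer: $-54 - i \sqrt{41} \approx -54.0 - 6.4031 i$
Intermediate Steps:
$L{\left(y \right)} = \sqrt{-39 + y}$
$u{\left(-61 \right)} - L{\left(\left(-1\right) 2 \right)} = -54 - \sqrt{-39 - 2} = -54 - \sqrt{-41} = -54 - i \sqrt{41}$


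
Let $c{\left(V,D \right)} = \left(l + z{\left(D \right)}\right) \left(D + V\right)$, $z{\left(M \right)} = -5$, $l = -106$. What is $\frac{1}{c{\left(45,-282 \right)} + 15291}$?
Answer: $\frac{1}{41598} \approx 2.404 \cdot 10^{-5}$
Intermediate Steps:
$c{\left(V,D \right)} = - 111 D - 111 V$ ($c{\left(V,D \right)} = \left(-106 - 5\right) \left(D + V\right) = - 111 \left(D + V\right) = - 111 D - 111 V$)
$\frac{1}{c{\left(45,-282 \right)} + 15291} = \frac{1}{\left(\left(-111\right) \left(-282\right) - 4995\right) + 15291} = \frac{1}{\left(31302 - 4995\right) + 15291} = \frac{1}{26307 + 15291} = \frac{1}{41598}$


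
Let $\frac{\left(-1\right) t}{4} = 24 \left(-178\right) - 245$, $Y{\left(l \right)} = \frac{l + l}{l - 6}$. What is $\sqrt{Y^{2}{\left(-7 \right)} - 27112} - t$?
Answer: $-18068 + \frac{2 i \sqrt{1145433}}{13} \approx -18068.0 + 164.65 i$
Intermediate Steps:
$Y{\left(l \right)} = \frac{2 l}{-6 + l}$
$t = 18068$ ($t = - 4 \left(24 \left(-178\right) - 245\right) = - 4 \left(-4272 - 245\right) = \left(-4\right) \left(-4517\right) = 18068$)
$\sqrt{Y^{2}{\left(-7 \right)} - 27112} - t = \sqrt{\left(2 \left(-7\right) \frac{1}{-6 - 7}\right)^{2} - 27112} - 18068 = \sqrt{\left(2 \left(-7\right) \frac{1}{-13}\right)^{2} - 27112} - 18068 = \sqrt{\left(2 \left(-7\right) \left(- \frac{1}{13}\right)\right)^{2} - 27112} - 18068 = \sqrt{\left(\frac{14}{13}\right)^{2} - 27112} - 18068 = \sqrt{\frac{196}{169} - 27112} - 18068 = \sqrt{- \frac{4581732}{169}} - 18068 = \frac{2 i \sqrt{1145433}}{13} - 18068 = -18068 + \frac{2 i \sqrt{1145433}}{13}$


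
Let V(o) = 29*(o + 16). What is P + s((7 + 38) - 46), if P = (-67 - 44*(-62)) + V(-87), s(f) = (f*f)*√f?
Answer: 602 + I ≈ 602.0 + 1.0*I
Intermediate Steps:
s(f) = f^(5/2) (s(f) = f²*√f = f^(5/2))
V(o) = 464 + 29*o (V(o) = 29*(16 + o) = 464 + 29*o)
P = 602 (P = (-67 - 44*(-62)) + (464 + 29*(-87)) = (-67 + 2728) + (464 - 2523) = 2661 - 2059 = 602)
P + s((7 + 38) - 46) = 602 + ((7 + 38) - 46)^(5/2) = 602 + (45 - 46)^(5/2) = 602 + (-1)^(5/2) = 602 + I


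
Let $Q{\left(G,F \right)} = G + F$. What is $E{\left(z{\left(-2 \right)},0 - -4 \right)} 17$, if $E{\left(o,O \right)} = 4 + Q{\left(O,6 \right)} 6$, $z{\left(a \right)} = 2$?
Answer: $1088$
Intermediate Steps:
$Q{\left(G,F \right)} = F + G$
$E{\left(o,O \right)} = 40 + 6 O$ ($E{\left(o,O \right)} = 4 + \left(6 + O\right) 6 = 4 + \left(36 + 6 O\right) = 40 + 6 O$)
$E{\left(z{\left(-2 \right)},0 - -4 \right)} 17 = \left(40 + 6 \left(0 - -4\right)\right) 17 = \left(40 + 6 \left(0 + 4\right)\right) 17 = \left(40 + 6 \cdot 4\right) 17 = \left(40 + 24\right) 17 = 64 \cdot 17 = 1088$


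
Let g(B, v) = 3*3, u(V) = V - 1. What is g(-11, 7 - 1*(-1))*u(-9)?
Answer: -90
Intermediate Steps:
u(V) = -1 + V
g(B, v) = 9
g(-11, 7 - 1*(-1))*u(-9) = 9*(-1 - 9) = 9*(-10) = -90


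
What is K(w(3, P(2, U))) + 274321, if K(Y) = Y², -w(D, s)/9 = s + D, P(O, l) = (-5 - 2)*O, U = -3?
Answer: 284122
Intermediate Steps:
P(O, l) = -7*O
w(D, s) = -9*D - 9*s (w(D, s) = -9*(s + D) = -9*(D + s) = -9*D - 9*s)
K(w(3, P(2, U))) + 274321 = (-9*3 - (-63)*2)² + 274321 = (-27 - 9*(-14))² + 274321 = (-27 + 126)² + 274321 = 99² + 274321 = 9801 + 274321 = 284122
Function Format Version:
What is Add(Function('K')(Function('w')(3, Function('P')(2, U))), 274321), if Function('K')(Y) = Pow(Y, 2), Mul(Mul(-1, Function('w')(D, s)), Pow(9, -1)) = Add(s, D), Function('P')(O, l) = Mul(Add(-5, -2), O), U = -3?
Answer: 284122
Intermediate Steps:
Function('P')(O, l) = Mul(-7, O)
Function('w')(D, s) = Add(Mul(-9, D), Mul(-9, s)) (Function('w')(D, s) = Mul(-9, Add(s, D)) = Mul(-9, Add(D, s)) = Add(Mul(-9, D), Mul(-9, s)))
Add(Function('K')(Function('w')(3, Function('P')(2, U))), 274321) = Add(Pow(Add(Mul(-9, 3), Mul(-9, Mul(-7, 2))), 2), 274321) = Add(Pow(Add(-27, Mul(-9, -14)), 2), 274321) = Add(Pow(Add(-27, 126), 2), 274321) = Add(Pow(99, 2), 274321) = Add(9801, 274321) = 284122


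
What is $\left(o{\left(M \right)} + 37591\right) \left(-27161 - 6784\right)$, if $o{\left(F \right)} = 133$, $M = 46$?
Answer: $-1280541180$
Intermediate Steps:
$\left(o{\left(M \right)} + 37591\right) \left(-27161 - 6784\right) = \left(133 + 37591\right) \left(-27161 - 6784\right) = 37724 \left(-33945\right) = -1280541180$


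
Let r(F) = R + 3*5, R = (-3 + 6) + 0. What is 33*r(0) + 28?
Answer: 622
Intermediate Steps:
R = 3 (R = 3 + 0 = 3)
r(F) = 18 (r(F) = 3 + 3*5 = 3 + 15 = 18)
33*r(0) + 28 = 33*18 + 28 = 594 + 28 = 622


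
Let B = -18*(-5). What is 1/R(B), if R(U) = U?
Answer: 1/90 ≈ 0.011111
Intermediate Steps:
B = 90
1/R(B) = 1/90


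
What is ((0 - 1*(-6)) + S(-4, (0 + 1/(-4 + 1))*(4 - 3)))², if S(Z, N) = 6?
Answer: 144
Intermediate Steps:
((0 - 1*(-6)) + S(-4, (0 + 1/(-4 + 1))*(4 - 3)))² = ((0 - 1*(-6)) + 6)² = ((0 + 6) + 6)² = (6 + 6)² = 12² = 144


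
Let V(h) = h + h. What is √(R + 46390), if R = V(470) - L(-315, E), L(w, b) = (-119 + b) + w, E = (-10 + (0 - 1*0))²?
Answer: 12*√331 ≈ 218.32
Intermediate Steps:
V(h) = 2*h
E = 100 (E = (-10 + (0 + 0))² = (-10 + 0)² = (-10)² = 100)
L(w, b) = -119 + b + w
R = 1274 (R = 2*470 - (-119 + 100 - 315) = 940 - 1*(-334) = 940 + 334 = 1274)
√(R + 46390) = √(1274 + 46390) = √47664 = 12*√331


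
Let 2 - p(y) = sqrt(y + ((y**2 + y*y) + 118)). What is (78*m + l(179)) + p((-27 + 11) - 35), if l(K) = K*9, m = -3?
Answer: 1379 - sqrt(5269) ≈ 1306.4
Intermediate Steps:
l(K) = 9*K
p(y) = 2 - sqrt(118 + y + 2*y**2) (p(y) = 2 - sqrt(y + ((y**2 + y*y) + 118)) = 2 - sqrt(y + ((y**2 + y**2) + 118)) = 2 - sqrt(y + (2*y**2 + 118)) = 2 - sqrt(y + (118 + 2*y**2)) = 2 - sqrt(118 + y + 2*y**2))
(78*m + l(179)) + p((-27 + 11) - 35) = (78*(-3) + 9*179) + (2 - sqrt(118 + ((-27 + 11) - 35) + 2*((-27 + 11) - 35)**2)) = (-234 + 1611) + (2 - sqrt(118 + (-16 - 35) + 2*(-16 - 35)**2)) = 1377 + (2 - sqrt(118 - 51 + 2*(-51)**2)) = 1377 + (2 - sqrt(118 - 51 + 2*2601)) = 1377 + (2 - sqrt(118 - 51 + 5202)) = 1377 + (2 - sqrt(5269)) = 1379 - sqrt(5269)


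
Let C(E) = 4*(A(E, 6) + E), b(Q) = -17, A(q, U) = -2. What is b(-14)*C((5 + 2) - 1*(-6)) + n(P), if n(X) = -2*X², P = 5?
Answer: -798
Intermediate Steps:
C(E) = -8 + 4*E (C(E) = 4*(-2 + E) = -8 + 4*E)
b(-14)*C((5 + 2) - 1*(-6)) + n(P) = -17*(-8 + 4*((5 + 2) - 1*(-6))) - 2*5² = -17*(-8 + 4*(7 + 6)) - 2*25 = -17*(-8 + 4*13) - 50 = -17*(-8 + 52) - 50 = -17*44 - 50 = -748 - 50 = -798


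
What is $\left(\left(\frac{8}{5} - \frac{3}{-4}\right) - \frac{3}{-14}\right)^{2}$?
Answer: $\frac{128881}{19600} \approx 6.5756$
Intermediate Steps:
$\left(\left(\frac{8}{5} - \frac{3}{-4}\right) - \frac{3}{-14}\right)^{2} = \left(\left(8 \cdot \frac{1}{5} - - \frac{3}{4}\right) - - \frac{3}{14}\right)^{2} = \left(\left(\frac{8}{5} + \frac{3}{4}\right) + \frac{3}{14}\right)^{2} = \left(\frac{47}{20} + \frac{3}{14}\right)^{2} = \left(\frac{359}{140}\right)^{2} = \frac{128881}{19600}$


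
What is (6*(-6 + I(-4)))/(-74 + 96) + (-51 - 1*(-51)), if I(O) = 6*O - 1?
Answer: -93/11 ≈ -8.4545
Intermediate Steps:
I(O) = -1 + 6*O
(6*(-6 + I(-4)))/(-74 + 96) + (-51 - 1*(-51)) = (6*(-6 + (-1 + 6*(-4))))/(-74 + 96) + (-51 - 1*(-51)) = (6*(-6 + (-1 - 24)))/22 + (-51 + 51) = (6*(-6 - 25))/22 + 0 = (6*(-31))/22 + 0 = (1/22)*(-186) + 0 = -93/11 + 0 = -93/11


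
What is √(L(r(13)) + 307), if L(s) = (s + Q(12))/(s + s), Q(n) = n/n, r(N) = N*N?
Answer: 16*√203/13 ≈ 17.536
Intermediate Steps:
r(N) = N²
Q(n) = 1
L(s) = (1 + s)/(2*s) (L(s) = (s + 1)/(s + s) = (1 + s)/((2*s)) = (1 + s)*(1/(2*s)) = (1 + s)/(2*s))
√(L(r(13)) + 307) = √((1 + 13²)/(2*(13²)) + 307) = √((½)*(1 + 169)/169 + 307) = √((½)*(1/169)*170 + 307) = √(85/169 + 307) = √(51968/169) = 16*√203/13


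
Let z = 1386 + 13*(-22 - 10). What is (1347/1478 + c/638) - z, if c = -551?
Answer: -7884742/8129 ≈ -969.95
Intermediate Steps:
z = 970 (z = 1386 + 13*(-32) = 1386 - 416 = 970)
(1347/1478 + c/638) - z = (1347/1478 - 551/638) - 1*970 = (1347*(1/1478) - 551*1/638) - 970 = (1347/1478 - 19/22) - 970 = 388/8129 - 970 = -7884742/8129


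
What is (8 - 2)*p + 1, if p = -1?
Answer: -5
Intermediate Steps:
(8 - 2)*p + 1 = (8 - 2)*(-1) + 1 = 6*(-1) + 1 = -6 + 1 = -5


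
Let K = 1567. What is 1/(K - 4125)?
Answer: -1/2558 ≈ -0.00039093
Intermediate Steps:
1/(K - 4125) = 1/(1567 - 4125) = 1/(-2558) = -1/2558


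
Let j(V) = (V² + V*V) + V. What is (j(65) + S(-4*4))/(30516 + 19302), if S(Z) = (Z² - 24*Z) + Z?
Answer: 481/2622 ≈ 0.18345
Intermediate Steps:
j(V) = V + 2*V² (j(V) = (V² + V²) + V = 2*V² + V = V + 2*V²)
S(Z) = Z² - 23*Z
(j(65) + S(-4*4))/(30516 + 19302) = (65*(1 + 2*65) + (-4*4)*(-23 - 4*4))/(30516 + 19302) = (65*(1 + 130) - 16*(-23 - 16))/49818 = (65*131 - 16*(-39))*(1/49818) = (8515 + 624)*(1/49818) = 9139*(1/49818) = 481/2622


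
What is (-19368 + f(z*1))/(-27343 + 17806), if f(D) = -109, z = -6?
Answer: 19477/9537 ≈ 2.0423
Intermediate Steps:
(-19368 + f(z*1))/(-27343 + 17806) = (-19368 - 109)/(-27343 + 17806) = -19477/(-9537) = -19477*(-1/9537) = 19477/9537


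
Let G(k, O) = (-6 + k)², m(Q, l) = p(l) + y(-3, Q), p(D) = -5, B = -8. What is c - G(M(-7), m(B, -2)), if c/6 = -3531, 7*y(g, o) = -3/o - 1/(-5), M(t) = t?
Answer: -21355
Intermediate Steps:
y(g, o) = 1/35 - 3/(7*o) (y(g, o) = (-3/o - 1/(-5))/7 = (-3/o - 1*(-⅕))/7 = (-3/o + ⅕)/7 = (⅕ - 3/o)/7 = 1/35 - 3/(7*o))
m(Q, l) = -5 + (-15 + Q)/(35*Q)
c = -21186 (c = 6*(-3531) = -21186)
c - G(M(-7), m(B, -2)) = -21186 - (-6 - 7)² = -21186 - 1*(-13)² = -21186 - 1*169 = -21186 - 169 = -21355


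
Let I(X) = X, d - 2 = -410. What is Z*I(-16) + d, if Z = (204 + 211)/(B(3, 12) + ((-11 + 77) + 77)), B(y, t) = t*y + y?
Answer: -40448/91 ≈ -444.48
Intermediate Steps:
d = -408 (d = 2 - 410 = -408)
B(y, t) = y + t*y
Z = 415/182 (Z = (204 + 211)/(3*(1 + 12) + ((-11 + 77) + 77)) = 415/(3*13 + (66 + 77)) = 415/(39 + 143) = 415/182 ≈ 2.2802)
Z*I(-16) + d = (415/182)*(-16) - 408 = -3320/91 - 408 = -40448/91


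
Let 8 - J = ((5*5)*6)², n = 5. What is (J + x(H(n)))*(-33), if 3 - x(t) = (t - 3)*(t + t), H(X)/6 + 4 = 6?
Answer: 749265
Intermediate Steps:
H(X) = 12 (H(X) = -24 + 6*6 = -24 + 36 = 12)
x(t) = 3 - 2*t*(-3 + t) (x(t) = 3 - (t - 3)*(t + t) = 3 - (-3 + t)*2*t = 3 - 2*t*(-3 + t))
J = -22492 (J = 8 - ((5*5)*6)² = 8 - (25*6)² = 8 - 1*150² = 8 - 1*22500 = 8 - 22500 = -22492)
(J + x(H(n)))*(-33) = (-22492 + (3 - 2*12² + 6*12))*(-33) = (-22492 + (3 - 2*144 + 72))*(-33) = (-22492 + (3 - 288 + 72))*(-33) = (-22492 - 213)*(-33) = -22705*(-33) = 749265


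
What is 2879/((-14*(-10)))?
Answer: 2879/140 ≈ 20.564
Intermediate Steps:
2879/((-14*(-10))) = 2879/140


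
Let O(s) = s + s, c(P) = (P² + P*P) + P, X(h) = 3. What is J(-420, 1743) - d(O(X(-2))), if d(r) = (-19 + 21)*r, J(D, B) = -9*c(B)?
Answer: -54700581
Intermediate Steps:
c(P) = P + 2*P² (c(P) = (P² + P²) + P = 2*P² + P = P + 2*P²)
J(D, B) = -9*B*(1 + 2*B)
O(s) = 2*s
d(r) = 2*r
J(-420, 1743) - d(O(X(-2))) = -9*1743*(1 + 2*1743) - 2*2*3 = -9*1743*(1 + 3486) - 2*6 = -9*1743*3487 - 1*12 = -54700569 - 12 = -54700581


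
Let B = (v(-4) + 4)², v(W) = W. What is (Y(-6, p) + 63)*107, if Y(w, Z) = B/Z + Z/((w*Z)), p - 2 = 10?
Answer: 40339/6 ≈ 6723.2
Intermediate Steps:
p = 12 (p = 2 + 10 = 12)
B = 0 (B = (-4 + 4)² = 0² = 0)
Y(w, Z) = 1/w (Y(w, Z) = 0/Z + Z/((w*Z)) = 0 + Z/((Z*w)) = 0 + Z*(1/(Z*w)) = 0 + 1/w = 1/w)
(Y(-6, p) + 63)*107 = (1/(-6) + 63)*107 = (-⅙ + 63)*107 = (377/6)*107 = 40339/6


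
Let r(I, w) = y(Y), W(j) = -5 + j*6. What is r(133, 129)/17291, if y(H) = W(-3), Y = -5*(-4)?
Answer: -23/17291 ≈ -0.0013302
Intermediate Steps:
Y = 20
W(j) = -5 + 6*j
y(H) = -23 (y(H) = -5 + 6*(-3) = -5 - 18 = -23)
r(I, w) = -23
r(133, 129)/17291 = -23/17291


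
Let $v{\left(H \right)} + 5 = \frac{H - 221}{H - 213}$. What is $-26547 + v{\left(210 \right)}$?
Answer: $- \frac{79645}{3} \approx -26548.0$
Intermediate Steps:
$v{\left(H \right)} = -5 + \frac{-221 + H}{-213 + H}$ ($v{\left(H \right)} = -5 + \frac{H - 221}{H - 213} = -5 + \frac{-221 + H}{-213 + H}$)
$-26547 + v{\left(210 \right)} = -26547 + \frac{4 \left(211 - 210\right)}{-213 + 210} = -26547 + \frac{4 \left(211 - 210\right)}{-3} = -26547 + 4 \left(- \frac{1}{3}\right) 1 = -26547 - \frac{4}{3} = - \frac{79645}{3}$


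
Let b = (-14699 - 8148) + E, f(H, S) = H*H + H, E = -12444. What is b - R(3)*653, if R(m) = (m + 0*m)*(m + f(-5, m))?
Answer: -80348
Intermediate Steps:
f(H, S) = H + H² (f(H, S) = H² + H = H + H²)
b = -35291 (b = (-14699 - 8148) - 12444 = -22847 - 12444 = -35291)
R(m) = m*(20 + m) (R(m) = (m + 0*m)*(m - 5*(1 - 5)) = (m + 0)*(m - 5*(-4)) = m*(m + 20) = m*(20 + m))
b - R(3)*653 = -35291 - 3*(20 + 3)*653 = -35291 - 3*23*653 = -35291 - 69*653 = -35291 - 1*45057 = -35291 - 45057 = -80348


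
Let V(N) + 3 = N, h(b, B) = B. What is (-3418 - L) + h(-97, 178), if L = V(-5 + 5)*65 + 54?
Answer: -3099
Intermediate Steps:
V(N) = -3 + N
L = -141 (L = (-3 + (-5 + 5))*65 + 54 = (-3 + 0)*65 + 54 = -3*65 + 54 = -195 + 54 = -141)
(-3418 - L) + h(-97, 178) = (-3418 - 1*(-141)) + 178 = (-3418 + 141) + 178 = -3277 + 178 = -3099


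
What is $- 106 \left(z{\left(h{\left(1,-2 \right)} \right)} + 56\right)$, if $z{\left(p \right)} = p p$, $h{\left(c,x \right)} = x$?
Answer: $-6360$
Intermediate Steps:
$z{\left(p \right)} = p^{2}$
$- 106 \left(z{\left(h{\left(1,-2 \right)} \right)} + 56\right) = - 106 \left(\left(-2\right)^{2} + 56\right) = - 106 \left(4 + 56\right) = \left(-106\right) 60 = -6360$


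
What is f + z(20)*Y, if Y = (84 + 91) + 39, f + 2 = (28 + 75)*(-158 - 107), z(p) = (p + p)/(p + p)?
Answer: -27083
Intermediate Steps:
z(p) = 1 (z(p) = (2*p)/((2*p)) = (2*p)*(1/(2*p)) = 1)
f = -27297 (f = -2 + (28 + 75)*(-158 - 107) = -2 + 103*(-265) = -2 - 27295 = -27297)
Y = 214 (Y = 175 + 39 = 214)
f + z(20)*Y = -27297 + 1*214 = -27297 + 214 = -27083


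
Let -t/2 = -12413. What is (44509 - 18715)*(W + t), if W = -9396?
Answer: 398001420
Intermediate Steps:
t = 24826 (t = -2*(-12413) = 24826)
(44509 - 18715)*(W + t) = (44509 - 18715)*(-9396 + 24826) = 25794*15430 = 398001420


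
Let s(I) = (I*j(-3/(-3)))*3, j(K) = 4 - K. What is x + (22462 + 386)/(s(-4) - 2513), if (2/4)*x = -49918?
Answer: -254504812/2549 ≈ -99845.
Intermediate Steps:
s(I) = 9*I (s(I) = (I*(4 - (-3)/(-3)))*3 = (I*(4 - (-3)*(-1)/3))*3 = (I*(4 - 1*1))*3 = (I*(4 - 1))*3 = (I*3)*3 = (3*I)*3 = 9*I)
x = -99836 (x = 2*(-49918) = -99836)
x + (22462 + 386)/(s(-4) - 2513) = -99836 + (22462 + 386)/(9*(-4) - 2513) = -99836 + 22848/(-36 - 2513) = -99836 + 22848/(-2549) = -99836 + 22848*(-1/2549) = -99836 - 22848/2549 = -254504812/2549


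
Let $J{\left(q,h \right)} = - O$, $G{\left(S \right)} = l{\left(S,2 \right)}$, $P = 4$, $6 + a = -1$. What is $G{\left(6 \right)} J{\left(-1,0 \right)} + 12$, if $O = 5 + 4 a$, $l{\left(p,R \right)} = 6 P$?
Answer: $564$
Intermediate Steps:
$a = -7$ ($a = -6 - 1 = -7$)
$l{\left(p,R \right)} = 24$ ($l{\left(p,R \right)} = 6 \cdot 4 = 24$)
$G{\left(S \right)} = 24$
$O = -23$ ($O = 5 + 4 \left(-7\right) = 5 - 28 = -23$)
$J{\left(q,h \right)} = 23$ ($J{\left(q,h \right)} = \left(-1\right) \left(-23\right) = 23$)
$G{\left(6 \right)} J{\left(-1,0 \right)} + 12 = 24 \cdot 23 + 12 = 552 + 12 = 564$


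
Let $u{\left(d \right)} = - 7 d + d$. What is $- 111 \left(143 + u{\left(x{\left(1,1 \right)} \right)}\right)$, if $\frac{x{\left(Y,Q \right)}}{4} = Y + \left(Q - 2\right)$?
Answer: $-15873$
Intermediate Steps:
$x{\left(Y,Q \right)} = -8 + 4 Q + 4 Y$ ($x{\left(Y,Q \right)} = 4 \left(Y + \left(Q - 2\right)\right) = 4 \left(Y + \left(-2 + Q\right)\right) = 4 \left(-2 + Q + Y\right) = -8 + 4 Q + 4 Y$)
$u{\left(d \right)} = - 6 d$
$- 111 \left(143 + u{\left(x{\left(1,1 \right)} \right)}\right) = - 111 \left(143 - 6 \left(-8 + 4 \cdot 1 + 4 \cdot 1\right)\right) = - 111 \left(143 - 6 \left(-8 + 4 + 4\right)\right) = - 111 \left(143 - 0\right) = - 111 \left(143 + 0\right) = \left(-111\right) 143 = -15873$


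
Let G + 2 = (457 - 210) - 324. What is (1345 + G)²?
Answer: 1602756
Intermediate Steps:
G = -79 (G = -2 + ((457 - 210) - 324) = -2 + (247 - 324) = -2 - 77 = -79)
(1345 + G)² = (1345 - 79)² = 1266² = 1602756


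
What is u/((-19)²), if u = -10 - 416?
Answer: -426/361 ≈ -1.1801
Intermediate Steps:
u = -426
u/((-19)²) = -426/((-19)²) = -426/361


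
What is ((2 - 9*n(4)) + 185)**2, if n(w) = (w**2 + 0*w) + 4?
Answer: 49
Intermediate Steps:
n(w) = 4 + w**2 (n(w) = (w**2 + 0) + 4 = w**2 + 4 = 4 + w**2)
((2 - 9*n(4)) + 185)**2 = ((2 - 9*(4 + 4**2)) + 185)**2 = ((2 - 9*(4 + 16)) + 185)**2 = ((2 - 9*20) + 185)**2 = ((2 - 180) + 185)**2 = (-178 + 185)**2 = 7**2 = 49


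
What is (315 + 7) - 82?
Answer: 240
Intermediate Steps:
(315 + 7) - 82 = 322 - 82 = 240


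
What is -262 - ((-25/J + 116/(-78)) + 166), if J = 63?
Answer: -348989/819 ≈ -426.12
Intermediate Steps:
-262 - ((-25/J + 116/(-78)) + 166) = -262 - ((-25/63 + 116/(-78)) + 166) = -262 - ((-25*1/63 + 116*(-1/78)) + 166) = -262 - ((-25/63 - 58/39) + 166) = -262 - (-1543/819 + 166) = -262 - 1*134411/819 = -262 - 134411/819 = -348989/819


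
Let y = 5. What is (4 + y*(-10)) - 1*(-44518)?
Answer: 44472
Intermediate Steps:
(4 + y*(-10)) - 1*(-44518) = (4 + 5*(-10)) - 1*(-44518) = (4 - 50) + 44518 = -46 + 44518 = 44472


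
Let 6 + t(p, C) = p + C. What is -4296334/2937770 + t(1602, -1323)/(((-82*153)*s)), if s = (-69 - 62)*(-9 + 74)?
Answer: -13845341755/9467257602 ≈ -1.4624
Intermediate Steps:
s = -8515 (s = -131*65 = -8515)
t(p, C) = -6 + C + p (t(p, C) = -6 + (p + C) = -6 + (C + p) = -6 + C + p)
-4296334/2937770 + t(1602, -1323)/(((-82*153)*s)) = -4296334/2937770 + (-6 - 1323 + 1602)/((-82*153*(-8515))) = -4296334*1/2937770 + 273/((-12546*(-8515))) = -2148167/1468885 + 273/106829190 = -2148167/1468885 + 273*(1/106829190) = -2148167/1468885 + 7/2739210 = -13845341755/9467257602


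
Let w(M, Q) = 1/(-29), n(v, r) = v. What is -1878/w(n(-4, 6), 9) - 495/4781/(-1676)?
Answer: 436401610167/8012956 ≈ 54462.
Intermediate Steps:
w(M, Q) = -1/29
-1878/w(n(-4, 6), 9) - 495/4781/(-1676) = -1878/(-1/29) - 495/4781/(-1676) = -1878*(-29) - 495*1/4781*(-1/1676) = 54462 - 495/4781*(-1/1676) = 54462 + 495/8012956 = 436401610167/8012956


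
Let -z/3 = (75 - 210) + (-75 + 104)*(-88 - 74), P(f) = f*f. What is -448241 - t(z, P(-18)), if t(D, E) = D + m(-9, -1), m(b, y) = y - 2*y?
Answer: -462741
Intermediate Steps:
m(b, y) = -y
P(f) = f**2
z = 14499 (z = -3*((75 - 210) + (-75 + 104)*(-88 - 74)) = -3*(-135 + 29*(-162)) = -3*(-135 - 4698) = -3*(-4833) = 14499)
t(D, E) = 1 + D (t(D, E) = D - 1*(-1) = D + 1 = 1 + D)
-448241 - t(z, P(-18)) = -448241 - (1 + 14499) = -448241 - 1*14500 = -448241 - 14500 = -462741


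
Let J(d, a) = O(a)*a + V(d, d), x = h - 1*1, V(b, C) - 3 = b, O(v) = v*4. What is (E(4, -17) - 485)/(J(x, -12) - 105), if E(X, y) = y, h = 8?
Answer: -502/481 ≈ -1.0437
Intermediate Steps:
O(v) = 4*v
V(b, C) = 3 + b
x = 7 (x = 8 - 1*1 = 8 - 1 = 7)
J(d, a) = 3 + d + 4*a**2 (J(d, a) = (4*a)*a + (3 + d) = 4*a**2 + (3 + d) = 3 + d + 4*a**2)
(E(4, -17) - 485)/(J(x, -12) - 105) = (-17 - 485)/((3 + 7 + 4*(-12)**2) - 105) = -502/((3 + 7 + 4*144) - 105) = -502/((3 + 7 + 576) - 105) = -502/(586 - 105) = -502/481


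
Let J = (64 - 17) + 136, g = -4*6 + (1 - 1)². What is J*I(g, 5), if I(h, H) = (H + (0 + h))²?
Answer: 66063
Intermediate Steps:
g = -24 (g = -24 + 0² = -24 + 0 = -24)
I(h, H) = (H + h)²
J = 183 (J = 47 + 136 = 183)
J*I(g, 5) = 183*(5 - 24)² = 183*(-19)² = 183*361 = 66063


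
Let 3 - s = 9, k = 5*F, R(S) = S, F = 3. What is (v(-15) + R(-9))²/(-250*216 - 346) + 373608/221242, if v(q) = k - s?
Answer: 5068060380/3005904433 ≈ 1.6860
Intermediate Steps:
k = 15 (k = 5*3 = 15)
s = -6 (s = 3 - 1*9 = 3 - 9 = -6)
v(q) = 21 (v(q) = 15 - 1*(-6) = 15 + 6 = 21)
(v(-15) + R(-9))²/(-250*216 - 346) + 373608/221242 = (21 - 9)²/(-250*216 - 346) + 373608/221242 = 12²/(-54000 - 346) + 373608*(1/221242) = 144/(-54346) + 186804/110621 = 144*(-1/54346) + 186804/110621 = -72/27173 + 186804/110621 = 5068060380/3005904433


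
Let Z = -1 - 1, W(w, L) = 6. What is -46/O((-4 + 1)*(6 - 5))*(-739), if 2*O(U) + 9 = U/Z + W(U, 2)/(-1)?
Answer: -135976/27 ≈ -5036.1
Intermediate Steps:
Z = -2
O(U) = -15/2 - U/4 (O(U) = -9/2 + (U/(-2) + 6/(-1))/2 = -9/2 + (U*(-1/2) + 6*(-1))/2 = -9/2 + (-U/2 - 6)/2 = -9/2 + (-6 - U/2)/2 = -9/2 + (-3 - U/4) = -15/2 - U/4)
-46/O((-4 + 1)*(6 - 5))*(-739) = -46/(-15/2 - (-4 + 1)*(6 - 5)/4)*(-739) = -46/(-15/2 - (-3)/4)*(-739) = -46/(-15/2 - 1/4*(-3))*(-739) = -46/(-15/2 + 3/4)*(-739) = -46/(-27/4)*(-739) = -46*(-4/27)*(-739) = (184/27)*(-739) = -135976/27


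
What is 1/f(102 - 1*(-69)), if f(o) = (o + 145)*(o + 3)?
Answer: 1/54984 ≈ 1.8187e-5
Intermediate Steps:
f(o) = (3 + o)*(145 + o) (f(o) = (145 + o)*(3 + o) = (3 + o)*(145 + o))
1/f(102 - 1*(-69)) = 1/(435 + (102 - 1*(-69))² + 148*(102 - 1*(-69))) = 1/(435 + (102 + 69)² + 148*(102 + 69)) = 1/(435 + 171² + 148*171) = 1/(435 + 29241 + 25308) = 1/54984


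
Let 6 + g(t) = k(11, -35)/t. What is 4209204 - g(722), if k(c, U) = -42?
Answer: 1519524831/361 ≈ 4.2092e+6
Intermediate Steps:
g(t) = -6 - 42/t
4209204 - g(722) = 4209204 - (-6 - 42/722) = 4209204 - (-6 - 42*1/722) = 4209204 - (-6 - 21/361) = 4209204 - 1*(-2187/361) = 4209204 + 2187/361 = 1519524831/361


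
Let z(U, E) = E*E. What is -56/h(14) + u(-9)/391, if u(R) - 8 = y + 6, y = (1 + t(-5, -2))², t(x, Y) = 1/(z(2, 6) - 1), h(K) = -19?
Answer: 1181438/395675 ≈ 2.9859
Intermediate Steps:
z(U, E) = E²
t(x, Y) = 1/35 (t(x, Y) = 1/(6² - 1) = 1/(36 - 1) = 1/35)
y = 1296/1225 (y = (1 + 1/35)² = (36/35)² = 1296/1225 ≈ 1.0580)
u(R) = 18446/1225 (u(R) = 8 + (1296/1225 + 6) = 8 + 8646/1225 = 18446/1225)
-56/h(14) + u(-9)/391 = -56/(-19) + (18446/1225)/391 = -56*(-1/19) + (18446/1225)*(1/391) = 56/19 + 802/20825 = 1181438/395675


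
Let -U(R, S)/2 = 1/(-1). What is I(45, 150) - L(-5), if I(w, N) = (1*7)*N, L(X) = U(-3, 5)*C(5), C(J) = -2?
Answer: 1054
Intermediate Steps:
U(R, S) = 2 (U(R, S) = -2/(-1) = -2*(-1) = 2)
L(X) = -4 (L(X) = 2*(-2) = -4)
I(w, N) = 7*N
I(45, 150) - L(-5) = 7*150 - 1*(-4) = 1050 + 4 = 1054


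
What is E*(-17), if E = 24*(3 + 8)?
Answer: -4488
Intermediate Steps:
E = 264 (E = 24*11 = 264)
E*(-17) = 264*(-17) = -4488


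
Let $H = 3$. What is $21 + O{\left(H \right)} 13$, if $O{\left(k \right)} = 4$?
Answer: $73$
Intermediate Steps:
$21 + O{\left(H \right)} 13 = 21 + 4 \cdot 13 = 21 + 52 = 73$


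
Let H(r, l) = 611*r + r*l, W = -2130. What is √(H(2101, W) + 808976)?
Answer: I*√2382443 ≈ 1543.5*I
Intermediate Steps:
H(r, l) = 611*r + l*r
√(H(2101, W) + 808976) = √(2101*(611 - 2130) + 808976) = √(2101*(-1519) + 808976) = √(-3191419 + 808976) = √(-2382443) = I*√2382443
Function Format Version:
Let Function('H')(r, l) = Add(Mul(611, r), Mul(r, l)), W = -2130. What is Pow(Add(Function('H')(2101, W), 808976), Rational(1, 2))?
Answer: Mul(I, Pow(2382443, Rational(1, 2))) ≈ Mul(1543.5, I)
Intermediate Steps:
Function('H')(r, l) = Add(Mul(611, r), Mul(l, r))
Pow(Add(Function('H')(2101, W), 808976), Rational(1, 2)) = Pow(Add(Mul(2101, Add(611, -2130)), 808976), Rational(1, 2)) = Pow(Add(Mul(2101, -1519), 808976), Rational(1, 2)) = Pow(Add(-3191419, 808976), Rational(1, 2)) = Pow(-2382443, Rational(1, 2)) = Mul(I, Pow(2382443, Rational(1, 2)))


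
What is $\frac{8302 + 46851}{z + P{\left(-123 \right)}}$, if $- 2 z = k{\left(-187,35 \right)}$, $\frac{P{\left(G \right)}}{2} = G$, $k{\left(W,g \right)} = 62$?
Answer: $- \frac{55153}{277} \approx -199.11$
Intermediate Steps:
$P{\left(G \right)} = 2 G$
$z = -31$ ($z = \left(- \frac{1}{2}\right) 62 = -31$)
$\frac{8302 + 46851}{z + P{\left(-123 \right)}} = \frac{8302 + 46851}{-31 + 2 \left(-123\right)} = \frac{55153}{-31 - 246} = \frac{55153}{-277} = 55153 \left(- \frac{1}{277}\right) = - \frac{55153}{277}$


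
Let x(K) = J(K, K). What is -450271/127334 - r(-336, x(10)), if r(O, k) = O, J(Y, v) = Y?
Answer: 42333953/127334 ≈ 332.46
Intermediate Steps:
x(K) = K
-450271/127334 - r(-336, x(10)) = -450271/127334 - 1*(-336) = -450271*1/127334 + 336 = -450271/127334 + 336 = 42333953/127334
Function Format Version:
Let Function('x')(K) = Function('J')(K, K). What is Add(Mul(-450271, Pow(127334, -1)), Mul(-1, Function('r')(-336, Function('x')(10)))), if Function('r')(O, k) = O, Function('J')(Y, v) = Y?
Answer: Rational(42333953, 127334) ≈ 332.46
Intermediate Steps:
Function('x')(K) = K
Add(Mul(-450271, Pow(127334, -1)), Mul(-1, Function('r')(-336, Function('x')(10)))) = Add(Mul(-450271, Pow(127334, -1)), Mul(-1, -336)) = Add(Mul(-450271, Rational(1, 127334)), 336) = Add(Rational(-450271, 127334), 336) = Rational(42333953, 127334)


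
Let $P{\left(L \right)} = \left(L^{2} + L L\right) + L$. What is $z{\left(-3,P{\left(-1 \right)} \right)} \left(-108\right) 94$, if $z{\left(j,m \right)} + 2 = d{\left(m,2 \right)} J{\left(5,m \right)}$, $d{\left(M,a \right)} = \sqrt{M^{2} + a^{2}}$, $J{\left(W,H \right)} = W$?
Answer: $20304 - 50760 \sqrt{5} \approx -93199.0$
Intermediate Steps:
$P{\left(L \right)} = L + 2 L^{2}$ ($P{\left(L \right)} = \left(L^{2} + L^{2}\right) + L = 2 L^{2} + L = L + 2 L^{2}$)
$z{\left(j,m \right)} = -2 + 5 \sqrt{4 + m^{2}}$ ($z{\left(j,m \right)} = -2 + \sqrt{m^{2} + 2^{2}} \cdot 5 = -2 + \sqrt{m^{2} + 4} \cdot 5 = -2 + \sqrt{4 + m^{2}} \cdot 5 = -2 + 5 \sqrt{4 + m^{2}}$)
$z{\left(-3,P{\left(-1 \right)} \right)} \left(-108\right) 94 = \left(-2 + 5 \sqrt{4 + \left(- (1 + 2 \left(-1\right))\right)^{2}}\right) \left(-108\right) 94 = \left(-2 + 5 \sqrt{4 + \left(- (1 - 2)\right)^{2}}\right) \left(-108\right) 94 = \left(-2 + 5 \sqrt{4 + \left(\left(-1\right) \left(-1\right)\right)^{2}}\right) \left(-108\right) 94 = \left(-2 + 5 \sqrt{4 + 1^{2}}\right) \left(-108\right) 94 = \left(-2 + 5 \sqrt{4 + 1}\right) \left(-108\right) 94 = \left(-2 + 5 \sqrt{5}\right) \left(-108\right) 94 = \left(216 - 540 \sqrt{5}\right) 94 = 20304 - 50760 \sqrt{5}$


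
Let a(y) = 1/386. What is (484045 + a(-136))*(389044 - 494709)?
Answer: -19742593466715/386 ≈ -5.1147e+10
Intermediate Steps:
a(y) = 1/386
(484045 + a(-136))*(389044 - 494709) = (484045 + 1/386)*(389044 - 494709) = (186841371/386)*(-105665) = -19742593466715/386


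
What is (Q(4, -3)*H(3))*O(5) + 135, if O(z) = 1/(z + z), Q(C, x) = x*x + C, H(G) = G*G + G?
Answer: 753/5 ≈ 150.60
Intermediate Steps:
H(G) = G + G² (H(G) = G² + G = G + G²)
Q(C, x) = C + x² (Q(C, x) = x² + C = C + x²)
O(z) = 1/(2*z)
(Q(4, -3)*H(3))*O(5) + 135 = ((4 + (-3)²)*(3*(1 + 3)))*((½)/5) + 135 = ((4 + 9)*(3*4))*((½)*(⅕)) + 135 = (13*12)*(⅒) + 135 = 156*(⅒) + 135 = 78/5 + 135 = 753/5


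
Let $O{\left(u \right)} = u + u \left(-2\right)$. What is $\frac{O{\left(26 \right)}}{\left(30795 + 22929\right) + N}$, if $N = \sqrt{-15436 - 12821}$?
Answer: $- \frac{465608}{962098811} + \frac{26 i \sqrt{28257}}{2886296433} \approx -0.00048395 + 1.5142 \cdot 10^{-6} i$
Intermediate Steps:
$N = i \sqrt{28257}$ ($N = \sqrt{-28257} = i \sqrt{28257} \approx 168.1 i$)
$O{\left(u \right)} = - u$ ($O{\left(u \right)} = u - 2 u = - u$)
$\frac{O{\left(26 \right)}}{\left(30795 + 22929\right) + N} = \frac{\left(-1\right) 26}{\left(30795 + 22929\right) + i \sqrt{28257}} = - \frac{26}{53724 + i \sqrt{28257}}$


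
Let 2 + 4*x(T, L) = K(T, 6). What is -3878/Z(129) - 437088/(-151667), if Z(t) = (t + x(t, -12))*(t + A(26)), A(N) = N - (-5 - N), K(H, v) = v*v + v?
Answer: 5356154263/1960599309 ≈ 2.7319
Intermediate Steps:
K(H, v) = v + v² (K(H, v) = v² + v = v + v²)
A(N) = 5 + 2*N (A(N) = N + (5 + N) = 5 + 2*N)
x(T, L) = 10 (x(T, L) = -½ + (6*(1 + 6))/4 = -½ + (6*7)/4 = -½ + (¼)*42 = -½ + 21/2 = 10)
Z(t) = (10 + t)*(57 + t) (Z(t) = (t + 10)*(t + (5 + 2*26)) = (10 + t)*(t + (5 + 52)) = (10 + t)*(t + 57) = (10 + t)*(57 + t))
-3878/Z(129) - 437088/(-151667) = -3878/(570 + 129² + 67*129) - 437088/(-151667) = -3878/(570 + 16641 + 8643) - 437088*(-1/151667) = -3878/25854 + 437088/151667 = -3878*1/25854 + 437088/151667 = -1939/12927 + 437088/151667 = 5356154263/1960599309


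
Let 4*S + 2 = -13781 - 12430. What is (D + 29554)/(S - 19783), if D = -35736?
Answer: 24728/105345 ≈ 0.23473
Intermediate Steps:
S = -26213/4 (S = -½ + (-13781 - 12430)/4 = -½ + (¼)*(-26211) = -½ - 26211/4 = -26213/4 ≈ -6553.3)
(D + 29554)/(S - 19783) = (-35736 + 29554)/(-26213/4 - 19783) = -6182/(-105345/4) = -6182*(-4/105345) = 24728/105345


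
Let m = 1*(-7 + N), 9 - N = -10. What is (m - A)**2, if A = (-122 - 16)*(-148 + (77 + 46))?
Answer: 11819844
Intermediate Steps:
A = 3450 (A = -138*(-148 + 123) = -138*(-25) = 3450)
N = 19 (N = 9 - 1*(-10) = 9 + 10 = 19)
m = 12 (m = 1*(-7 + 19) = 1*12 = 12)
(m - A)**2 = (12 - 1*3450)**2 = (12 - 3450)**2 = (-3438)**2 = 11819844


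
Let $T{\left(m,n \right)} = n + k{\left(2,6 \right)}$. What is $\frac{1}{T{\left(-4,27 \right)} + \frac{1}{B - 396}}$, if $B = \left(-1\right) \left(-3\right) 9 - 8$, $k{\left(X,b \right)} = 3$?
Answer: $\frac{377}{11309} \approx 0.033336$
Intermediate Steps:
$T{\left(m,n \right)} = 3 + n$ ($T{\left(m,n \right)} = n + 3 = 3 + n$)
$B = 19$ ($B = 3 \cdot 9 - 8 = 27 - 8 = 19$)
$\frac{1}{T{\left(-4,27 \right)} + \frac{1}{B - 396}} = \frac{1}{\left(3 + 27\right) + \frac{1}{19 - 396}} = \frac{1}{30 + \frac{1}{-377}} = \frac{1}{30 - \frac{1}{377}} = \frac{1}{\frac{11309}{377}} = \frac{377}{11309}$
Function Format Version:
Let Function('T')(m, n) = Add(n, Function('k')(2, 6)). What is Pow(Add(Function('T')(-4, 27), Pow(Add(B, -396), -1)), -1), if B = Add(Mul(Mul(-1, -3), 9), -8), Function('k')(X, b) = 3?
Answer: Rational(377, 11309) ≈ 0.033336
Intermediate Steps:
Function('T')(m, n) = Add(3, n) (Function('T')(m, n) = Add(n, 3) = Add(3, n))
B = 19 (B = Add(Mul(3, 9), -8) = Add(27, -8) = 19)
Pow(Add(Function('T')(-4, 27), Pow(Add(B, -396), -1)), -1) = Pow(Add(Add(3, 27), Pow(Add(19, -396), -1)), -1) = Pow(Add(30, Pow(-377, -1)), -1) = Pow(Add(30, Rational(-1, 377)), -1) = Pow(Rational(11309, 377), -1) = Rational(377, 11309)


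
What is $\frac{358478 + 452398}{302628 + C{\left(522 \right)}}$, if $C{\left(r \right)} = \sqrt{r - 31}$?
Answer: $\frac{245393782128}{91583705893} - \frac{810876 \sqrt{491}}{91583705893} \approx 2.6793$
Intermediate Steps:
$C{\left(r \right)} = \sqrt{-31 + r}$
$\frac{358478 + 452398}{302628 + C{\left(522 \right)}} = \frac{358478 + 452398}{302628 + \sqrt{-31 + 522}} = \frac{810876}{302628 + \sqrt{491}}$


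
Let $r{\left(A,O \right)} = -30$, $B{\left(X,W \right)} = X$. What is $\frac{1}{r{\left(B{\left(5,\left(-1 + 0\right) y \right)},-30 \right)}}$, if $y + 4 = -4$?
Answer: $- \frac{1}{30} \approx -0.033333$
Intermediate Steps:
$y = -8$ ($y = -4 - 4 = -8$)
$\frac{1}{r{\left(B{\left(5,\left(-1 + 0\right) y \right)},-30 \right)}} = \frac{1}{-30} = - \frac{1}{30}$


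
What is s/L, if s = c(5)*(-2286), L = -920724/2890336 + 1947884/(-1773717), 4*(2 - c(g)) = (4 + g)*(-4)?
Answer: 32228610408810288/1815785765033 ≈ 17749.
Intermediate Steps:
c(g) = 6 + g (c(g) = 2 - (4 + g)*(-4)/4 = 2 - (-16 - 4*g)/4 = 2 + (4 + g) = 6 + g)
L = -1815785765033/1281659524728 (L = -920724*1/2890336 + 1947884*(-1/1773717) = -230181/722584 - 1947884/1773717 = -1815785765033/1281659524728 ≈ -1.4167)
s = -25146 (s = (6 + 5)*(-2286) = 11*(-2286) = -25146)
s/L = -25146/(-1815785765033/1281659524728) = -25146*(-1281659524728/1815785765033) = 32228610408810288/1815785765033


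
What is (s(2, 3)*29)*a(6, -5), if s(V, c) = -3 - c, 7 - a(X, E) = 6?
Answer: -174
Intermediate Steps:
a(X, E) = 1 (a(X, E) = 7 - 1*6 = 7 - 6 = 1)
(s(2, 3)*29)*a(6, -5) = ((-3 - 1*3)*29)*1 = ((-3 - 3)*29)*1 = -6*29*1 = -174*1 = -174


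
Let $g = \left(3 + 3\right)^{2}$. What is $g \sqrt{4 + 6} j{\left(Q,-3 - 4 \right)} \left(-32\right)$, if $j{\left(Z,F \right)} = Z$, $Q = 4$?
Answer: $- 4608 \sqrt{10} \approx -14572.0$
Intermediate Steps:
$g = 36$ ($g = 6^{2} = 36$)
$g \sqrt{4 + 6} j{\left(Q,-3 - 4 \right)} \left(-32\right) = 36 \sqrt{4 + 6} \cdot 4 \left(-32\right) = 36 \sqrt{10} \cdot 4 \left(-32\right) = 36 \cdot 4 \sqrt{10} \left(-32\right) = 144 \sqrt{10} \left(-32\right) = - 4608 \sqrt{10}$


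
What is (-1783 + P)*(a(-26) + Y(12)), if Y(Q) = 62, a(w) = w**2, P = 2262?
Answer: 353502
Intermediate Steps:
(-1783 + P)*(a(-26) + Y(12)) = (-1783 + 2262)*((-26)**2 + 62) = 479*(676 + 62) = 479*738 = 353502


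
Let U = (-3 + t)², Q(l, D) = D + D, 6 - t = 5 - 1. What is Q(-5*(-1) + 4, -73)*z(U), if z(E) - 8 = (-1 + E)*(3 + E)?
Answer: -1168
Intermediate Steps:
t = 2 (t = 6 - (5 - 1) = 6 - 1*4 = 6 - 4 = 2)
Q(l, D) = 2*D
U = 1 (U = (-3 + 2)² = (-1)² = 1)
z(E) = 8 + (-1 + E)*(3 + E)
Q(-5*(-1) + 4, -73)*z(U) = (2*(-73))*(5 + 1² + 2*1) = -146*(5 + 1 + 2) = -146*8 = -1168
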